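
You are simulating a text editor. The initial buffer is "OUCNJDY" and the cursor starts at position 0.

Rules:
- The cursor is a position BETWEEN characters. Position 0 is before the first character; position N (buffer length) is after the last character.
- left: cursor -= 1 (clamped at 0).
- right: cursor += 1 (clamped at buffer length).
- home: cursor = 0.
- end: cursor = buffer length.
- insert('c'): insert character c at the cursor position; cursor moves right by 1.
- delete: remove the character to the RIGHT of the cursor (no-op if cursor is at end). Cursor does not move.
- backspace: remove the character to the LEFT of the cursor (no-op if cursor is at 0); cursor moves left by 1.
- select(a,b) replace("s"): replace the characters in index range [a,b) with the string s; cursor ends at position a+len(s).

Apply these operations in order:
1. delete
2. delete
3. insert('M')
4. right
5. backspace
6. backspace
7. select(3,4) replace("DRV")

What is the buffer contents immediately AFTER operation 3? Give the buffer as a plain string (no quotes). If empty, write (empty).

After op 1 (delete): buf='UCNJDY' cursor=0
After op 2 (delete): buf='CNJDY' cursor=0
After op 3 (insert('M')): buf='MCNJDY' cursor=1

Answer: MCNJDY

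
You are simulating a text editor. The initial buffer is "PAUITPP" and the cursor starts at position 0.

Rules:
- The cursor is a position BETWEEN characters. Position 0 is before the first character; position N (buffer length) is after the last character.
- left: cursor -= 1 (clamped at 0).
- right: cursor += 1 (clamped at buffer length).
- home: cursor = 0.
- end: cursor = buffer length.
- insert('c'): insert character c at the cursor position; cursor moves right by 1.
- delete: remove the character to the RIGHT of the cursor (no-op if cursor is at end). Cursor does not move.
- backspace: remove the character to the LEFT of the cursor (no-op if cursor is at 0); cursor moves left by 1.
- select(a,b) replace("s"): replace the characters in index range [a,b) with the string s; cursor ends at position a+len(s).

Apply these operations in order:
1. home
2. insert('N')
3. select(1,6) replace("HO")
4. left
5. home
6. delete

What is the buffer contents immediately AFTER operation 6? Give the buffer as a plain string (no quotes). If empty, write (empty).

Answer: HOPP

Derivation:
After op 1 (home): buf='PAUITPP' cursor=0
After op 2 (insert('N')): buf='NPAUITPP' cursor=1
After op 3 (select(1,6) replace("HO")): buf='NHOPP' cursor=3
After op 4 (left): buf='NHOPP' cursor=2
After op 5 (home): buf='NHOPP' cursor=0
After op 6 (delete): buf='HOPP' cursor=0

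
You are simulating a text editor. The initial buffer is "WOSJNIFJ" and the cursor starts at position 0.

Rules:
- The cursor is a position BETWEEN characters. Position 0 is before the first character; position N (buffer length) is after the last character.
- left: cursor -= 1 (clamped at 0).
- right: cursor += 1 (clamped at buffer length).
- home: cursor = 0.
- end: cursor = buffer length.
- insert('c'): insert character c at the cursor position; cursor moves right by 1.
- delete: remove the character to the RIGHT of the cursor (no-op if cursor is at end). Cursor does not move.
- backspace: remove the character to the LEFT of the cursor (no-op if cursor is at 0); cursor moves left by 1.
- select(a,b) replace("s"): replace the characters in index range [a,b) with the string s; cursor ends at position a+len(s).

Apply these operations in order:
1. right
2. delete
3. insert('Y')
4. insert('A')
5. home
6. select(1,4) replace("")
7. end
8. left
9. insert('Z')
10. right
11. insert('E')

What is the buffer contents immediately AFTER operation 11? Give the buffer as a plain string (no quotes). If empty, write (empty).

Answer: WJNIFZJE

Derivation:
After op 1 (right): buf='WOSJNIFJ' cursor=1
After op 2 (delete): buf='WSJNIFJ' cursor=1
After op 3 (insert('Y')): buf='WYSJNIFJ' cursor=2
After op 4 (insert('A')): buf='WYASJNIFJ' cursor=3
After op 5 (home): buf='WYASJNIFJ' cursor=0
After op 6 (select(1,4) replace("")): buf='WJNIFJ' cursor=1
After op 7 (end): buf='WJNIFJ' cursor=6
After op 8 (left): buf='WJNIFJ' cursor=5
After op 9 (insert('Z')): buf='WJNIFZJ' cursor=6
After op 10 (right): buf='WJNIFZJ' cursor=7
After op 11 (insert('E')): buf='WJNIFZJE' cursor=8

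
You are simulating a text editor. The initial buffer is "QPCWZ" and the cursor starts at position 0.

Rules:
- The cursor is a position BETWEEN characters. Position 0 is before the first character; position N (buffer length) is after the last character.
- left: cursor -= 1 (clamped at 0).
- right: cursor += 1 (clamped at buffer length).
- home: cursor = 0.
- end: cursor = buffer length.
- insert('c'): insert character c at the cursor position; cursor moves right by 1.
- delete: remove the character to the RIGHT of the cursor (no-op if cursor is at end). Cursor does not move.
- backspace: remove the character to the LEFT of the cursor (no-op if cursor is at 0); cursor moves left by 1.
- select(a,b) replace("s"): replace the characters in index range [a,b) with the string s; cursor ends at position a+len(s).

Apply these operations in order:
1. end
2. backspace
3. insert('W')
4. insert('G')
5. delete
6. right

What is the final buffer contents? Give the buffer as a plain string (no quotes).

After op 1 (end): buf='QPCWZ' cursor=5
After op 2 (backspace): buf='QPCW' cursor=4
After op 3 (insert('W')): buf='QPCWW' cursor=5
After op 4 (insert('G')): buf='QPCWWG' cursor=6
After op 5 (delete): buf='QPCWWG' cursor=6
After op 6 (right): buf='QPCWWG' cursor=6

Answer: QPCWWG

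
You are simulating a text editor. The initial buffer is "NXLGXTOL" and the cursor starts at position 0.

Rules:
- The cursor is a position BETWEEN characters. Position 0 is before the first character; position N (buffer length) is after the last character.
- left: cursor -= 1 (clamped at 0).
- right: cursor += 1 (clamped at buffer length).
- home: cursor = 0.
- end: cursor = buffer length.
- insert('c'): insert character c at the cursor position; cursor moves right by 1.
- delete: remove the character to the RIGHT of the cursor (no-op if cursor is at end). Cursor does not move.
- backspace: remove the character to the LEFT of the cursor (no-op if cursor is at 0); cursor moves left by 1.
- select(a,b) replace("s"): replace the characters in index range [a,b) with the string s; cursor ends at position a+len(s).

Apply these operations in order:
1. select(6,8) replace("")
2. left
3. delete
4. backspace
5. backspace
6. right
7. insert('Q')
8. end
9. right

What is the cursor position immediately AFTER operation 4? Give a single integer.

After op 1 (select(6,8) replace("")): buf='NXLGXT' cursor=6
After op 2 (left): buf='NXLGXT' cursor=5
After op 3 (delete): buf='NXLGX' cursor=5
After op 4 (backspace): buf='NXLG' cursor=4

Answer: 4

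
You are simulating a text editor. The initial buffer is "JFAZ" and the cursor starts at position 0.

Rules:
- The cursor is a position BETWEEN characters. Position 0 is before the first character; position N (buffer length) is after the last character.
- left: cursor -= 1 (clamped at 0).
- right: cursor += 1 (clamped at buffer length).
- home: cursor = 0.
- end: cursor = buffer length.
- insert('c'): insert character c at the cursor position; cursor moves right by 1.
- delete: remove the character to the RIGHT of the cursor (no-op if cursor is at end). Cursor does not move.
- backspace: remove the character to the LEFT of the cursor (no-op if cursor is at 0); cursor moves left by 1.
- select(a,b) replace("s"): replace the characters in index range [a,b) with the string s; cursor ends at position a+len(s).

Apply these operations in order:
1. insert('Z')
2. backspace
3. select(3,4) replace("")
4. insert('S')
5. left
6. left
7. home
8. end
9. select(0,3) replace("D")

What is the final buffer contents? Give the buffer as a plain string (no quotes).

Answer: DS

Derivation:
After op 1 (insert('Z')): buf='ZJFAZ' cursor=1
After op 2 (backspace): buf='JFAZ' cursor=0
After op 3 (select(3,4) replace("")): buf='JFA' cursor=3
After op 4 (insert('S')): buf='JFAS' cursor=4
After op 5 (left): buf='JFAS' cursor=3
After op 6 (left): buf='JFAS' cursor=2
After op 7 (home): buf='JFAS' cursor=0
After op 8 (end): buf='JFAS' cursor=4
After op 9 (select(0,3) replace("D")): buf='DS' cursor=1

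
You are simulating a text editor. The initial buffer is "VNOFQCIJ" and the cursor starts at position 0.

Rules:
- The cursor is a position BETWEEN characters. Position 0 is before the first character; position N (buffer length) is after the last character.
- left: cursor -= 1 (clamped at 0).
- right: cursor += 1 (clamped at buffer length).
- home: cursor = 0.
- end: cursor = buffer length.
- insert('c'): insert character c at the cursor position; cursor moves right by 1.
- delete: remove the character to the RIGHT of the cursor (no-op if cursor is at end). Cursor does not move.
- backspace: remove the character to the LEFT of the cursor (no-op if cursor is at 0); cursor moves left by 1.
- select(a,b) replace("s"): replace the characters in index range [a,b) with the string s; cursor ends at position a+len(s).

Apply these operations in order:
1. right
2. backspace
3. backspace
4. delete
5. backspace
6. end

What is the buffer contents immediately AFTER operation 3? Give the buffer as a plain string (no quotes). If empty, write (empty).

Answer: NOFQCIJ

Derivation:
After op 1 (right): buf='VNOFQCIJ' cursor=1
After op 2 (backspace): buf='NOFQCIJ' cursor=0
After op 3 (backspace): buf='NOFQCIJ' cursor=0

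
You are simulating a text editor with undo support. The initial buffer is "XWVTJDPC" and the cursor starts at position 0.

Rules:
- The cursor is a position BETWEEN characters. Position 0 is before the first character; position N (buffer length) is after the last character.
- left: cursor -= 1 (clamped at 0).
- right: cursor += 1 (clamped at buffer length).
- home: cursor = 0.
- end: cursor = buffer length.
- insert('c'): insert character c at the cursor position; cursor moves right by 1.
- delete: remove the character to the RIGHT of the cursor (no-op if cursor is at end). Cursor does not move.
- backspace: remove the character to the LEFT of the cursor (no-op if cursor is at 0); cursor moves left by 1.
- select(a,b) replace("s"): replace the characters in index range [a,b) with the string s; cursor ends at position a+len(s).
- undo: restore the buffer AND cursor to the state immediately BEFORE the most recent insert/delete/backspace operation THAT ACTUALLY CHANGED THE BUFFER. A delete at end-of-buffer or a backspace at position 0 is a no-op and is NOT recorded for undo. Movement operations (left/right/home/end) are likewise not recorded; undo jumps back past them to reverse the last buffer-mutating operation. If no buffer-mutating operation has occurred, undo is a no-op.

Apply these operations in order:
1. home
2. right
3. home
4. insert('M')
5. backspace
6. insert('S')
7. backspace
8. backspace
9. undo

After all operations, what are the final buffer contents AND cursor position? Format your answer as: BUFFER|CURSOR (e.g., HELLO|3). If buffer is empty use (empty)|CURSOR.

Answer: SXWVTJDPC|1

Derivation:
After op 1 (home): buf='XWVTJDPC' cursor=0
After op 2 (right): buf='XWVTJDPC' cursor=1
After op 3 (home): buf='XWVTJDPC' cursor=0
After op 4 (insert('M')): buf='MXWVTJDPC' cursor=1
After op 5 (backspace): buf='XWVTJDPC' cursor=0
After op 6 (insert('S')): buf='SXWVTJDPC' cursor=1
After op 7 (backspace): buf='XWVTJDPC' cursor=0
After op 8 (backspace): buf='XWVTJDPC' cursor=0
After op 9 (undo): buf='SXWVTJDPC' cursor=1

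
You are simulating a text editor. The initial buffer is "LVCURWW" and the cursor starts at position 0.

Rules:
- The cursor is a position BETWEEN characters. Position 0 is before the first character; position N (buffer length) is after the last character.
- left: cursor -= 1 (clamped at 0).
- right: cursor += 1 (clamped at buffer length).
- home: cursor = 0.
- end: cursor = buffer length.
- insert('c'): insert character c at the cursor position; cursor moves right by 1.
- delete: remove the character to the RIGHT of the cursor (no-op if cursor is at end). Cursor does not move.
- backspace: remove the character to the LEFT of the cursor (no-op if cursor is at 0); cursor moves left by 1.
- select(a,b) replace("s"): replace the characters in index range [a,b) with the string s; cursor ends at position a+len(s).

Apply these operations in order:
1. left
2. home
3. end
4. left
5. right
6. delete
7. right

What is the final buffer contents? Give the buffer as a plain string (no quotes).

After op 1 (left): buf='LVCURWW' cursor=0
After op 2 (home): buf='LVCURWW' cursor=0
After op 3 (end): buf='LVCURWW' cursor=7
After op 4 (left): buf='LVCURWW' cursor=6
After op 5 (right): buf='LVCURWW' cursor=7
After op 6 (delete): buf='LVCURWW' cursor=7
After op 7 (right): buf='LVCURWW' cursor=7

Answer: LVCURWW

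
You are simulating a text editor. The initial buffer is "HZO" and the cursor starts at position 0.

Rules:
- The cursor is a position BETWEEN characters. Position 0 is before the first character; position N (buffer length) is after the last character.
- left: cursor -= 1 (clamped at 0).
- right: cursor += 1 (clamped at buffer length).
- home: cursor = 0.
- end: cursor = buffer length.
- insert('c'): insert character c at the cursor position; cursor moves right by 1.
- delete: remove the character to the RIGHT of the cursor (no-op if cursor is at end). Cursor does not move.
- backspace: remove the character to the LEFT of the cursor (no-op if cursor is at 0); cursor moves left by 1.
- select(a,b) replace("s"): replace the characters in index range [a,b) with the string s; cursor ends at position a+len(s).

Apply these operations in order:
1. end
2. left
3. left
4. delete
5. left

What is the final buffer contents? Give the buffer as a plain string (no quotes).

After op 1 (end): buf='HZO' cursor=3
After op 2 (left): buf='HZO' cursor=2
After op 3 (left): buf='HZO' cursor=1
After op 4 (delete): buf='HO' cursor=1
After op 5 (left): buf='HO' cursor=0

Answer: HO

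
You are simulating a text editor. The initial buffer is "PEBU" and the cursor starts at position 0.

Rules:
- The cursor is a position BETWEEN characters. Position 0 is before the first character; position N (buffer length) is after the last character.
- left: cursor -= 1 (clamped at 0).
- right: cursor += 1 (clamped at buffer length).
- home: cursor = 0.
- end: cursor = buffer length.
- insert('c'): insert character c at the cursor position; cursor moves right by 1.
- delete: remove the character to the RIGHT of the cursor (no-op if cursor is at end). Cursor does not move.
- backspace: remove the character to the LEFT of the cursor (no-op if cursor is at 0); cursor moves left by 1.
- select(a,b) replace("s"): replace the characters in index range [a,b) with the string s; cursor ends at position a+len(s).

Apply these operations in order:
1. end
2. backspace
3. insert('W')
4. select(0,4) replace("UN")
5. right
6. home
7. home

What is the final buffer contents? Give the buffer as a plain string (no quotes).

Answer: UN

Derivation:
After op 1 (end): buf='PEBU' cursor=4
After op 2 (backspace): buf='PEB' cursor=3
After op 3 (insert('W')): buf='PEBW' cursor=4
After op 4 (select(0,4) replace("UN")): buf='UN' cursor=2
After op 5 (right): buf='UN' cursor=2
After op 6 (home): buf='UN' cursor=0
After op 7 (home): buf='UN' cursor=0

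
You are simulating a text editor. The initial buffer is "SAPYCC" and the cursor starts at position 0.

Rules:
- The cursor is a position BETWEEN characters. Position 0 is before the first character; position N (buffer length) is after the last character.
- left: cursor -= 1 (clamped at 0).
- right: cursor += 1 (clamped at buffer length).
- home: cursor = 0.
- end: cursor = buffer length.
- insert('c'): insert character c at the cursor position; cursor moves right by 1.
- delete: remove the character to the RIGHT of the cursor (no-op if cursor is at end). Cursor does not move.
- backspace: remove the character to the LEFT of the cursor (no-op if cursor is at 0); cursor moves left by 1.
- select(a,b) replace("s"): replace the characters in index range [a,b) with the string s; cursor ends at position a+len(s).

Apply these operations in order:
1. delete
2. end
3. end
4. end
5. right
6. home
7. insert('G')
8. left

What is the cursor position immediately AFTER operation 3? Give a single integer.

Answer: 5

Derivation:
After op 1 (delete): buf='APYCC' cursor=0
After op 2 (end): buf='APYCC' cursor=5
After op 3 (end): buf='APYCC' cursor=5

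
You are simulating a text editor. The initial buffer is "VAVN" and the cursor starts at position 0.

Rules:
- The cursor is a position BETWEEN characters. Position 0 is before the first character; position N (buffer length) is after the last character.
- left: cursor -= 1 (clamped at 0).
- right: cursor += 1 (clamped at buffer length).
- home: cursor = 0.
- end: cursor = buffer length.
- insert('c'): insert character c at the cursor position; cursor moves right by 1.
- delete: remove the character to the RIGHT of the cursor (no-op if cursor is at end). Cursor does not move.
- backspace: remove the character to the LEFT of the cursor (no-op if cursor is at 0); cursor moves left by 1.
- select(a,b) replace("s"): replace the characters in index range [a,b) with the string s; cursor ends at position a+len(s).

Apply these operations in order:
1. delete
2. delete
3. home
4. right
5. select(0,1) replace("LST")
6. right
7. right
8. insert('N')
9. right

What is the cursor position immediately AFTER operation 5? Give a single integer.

After op 1 (delete): buf='AVN' cursor=0
After op 2 (delete): buf='VN' cursor=0
After op 3 (home): buf='VN' cursor=0
After op 4 (right): buf='VN' cursor=1
After op 5 (select(0,1) replace("LST")): buf='LSTN' cursor=3

Answer: 3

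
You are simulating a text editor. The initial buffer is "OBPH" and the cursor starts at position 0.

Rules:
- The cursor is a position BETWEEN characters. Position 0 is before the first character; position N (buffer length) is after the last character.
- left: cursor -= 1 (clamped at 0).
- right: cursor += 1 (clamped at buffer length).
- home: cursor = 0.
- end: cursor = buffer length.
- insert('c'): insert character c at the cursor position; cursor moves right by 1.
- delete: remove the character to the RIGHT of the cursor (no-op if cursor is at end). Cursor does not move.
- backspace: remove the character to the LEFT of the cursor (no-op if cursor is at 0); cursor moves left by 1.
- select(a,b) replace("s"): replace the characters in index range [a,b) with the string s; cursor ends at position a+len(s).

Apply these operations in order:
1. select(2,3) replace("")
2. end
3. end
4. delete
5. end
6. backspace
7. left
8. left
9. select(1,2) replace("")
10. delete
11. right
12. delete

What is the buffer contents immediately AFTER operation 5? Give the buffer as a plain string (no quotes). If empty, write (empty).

After op 1 (select(2,3) replace("")): buf='OBH' cursor=2
After op 2 (end): buf='OBH' cursor=3
After op 3 (end): buf='OBH' cursor=3
After op 4 (delete): buf='OBH' cursor=3
After op 5 (end): buf='OBH' cursor=3

Answer: OBH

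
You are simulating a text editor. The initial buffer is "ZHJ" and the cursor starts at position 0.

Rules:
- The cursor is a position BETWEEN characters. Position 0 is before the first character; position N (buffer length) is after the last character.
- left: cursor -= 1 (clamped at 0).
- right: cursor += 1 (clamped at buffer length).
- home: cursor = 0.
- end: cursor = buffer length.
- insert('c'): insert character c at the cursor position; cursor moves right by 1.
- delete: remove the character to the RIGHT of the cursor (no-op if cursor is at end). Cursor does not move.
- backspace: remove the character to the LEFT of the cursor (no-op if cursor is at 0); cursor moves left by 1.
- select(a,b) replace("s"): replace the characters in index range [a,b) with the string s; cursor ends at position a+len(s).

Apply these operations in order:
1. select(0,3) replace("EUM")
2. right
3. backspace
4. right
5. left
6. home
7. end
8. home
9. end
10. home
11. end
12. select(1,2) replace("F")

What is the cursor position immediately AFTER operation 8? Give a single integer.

After op 1 (select(0,3) replace("EUM")): buf='EUM' cursor=3
After op 2 (right): buf='EUM' cursor=3
After op 3 (backspace): buf='EU' cursor=2
After op 4 (right): buf='EU' cursor=2
After op 5 (left): buf='EU' cursor=1
After op 6 (home): buf='EU' cursor=0
After op 7 (end): buf='EU' cursor=2
After op 8 (home): buf='EU' cursor=0

Answer: 0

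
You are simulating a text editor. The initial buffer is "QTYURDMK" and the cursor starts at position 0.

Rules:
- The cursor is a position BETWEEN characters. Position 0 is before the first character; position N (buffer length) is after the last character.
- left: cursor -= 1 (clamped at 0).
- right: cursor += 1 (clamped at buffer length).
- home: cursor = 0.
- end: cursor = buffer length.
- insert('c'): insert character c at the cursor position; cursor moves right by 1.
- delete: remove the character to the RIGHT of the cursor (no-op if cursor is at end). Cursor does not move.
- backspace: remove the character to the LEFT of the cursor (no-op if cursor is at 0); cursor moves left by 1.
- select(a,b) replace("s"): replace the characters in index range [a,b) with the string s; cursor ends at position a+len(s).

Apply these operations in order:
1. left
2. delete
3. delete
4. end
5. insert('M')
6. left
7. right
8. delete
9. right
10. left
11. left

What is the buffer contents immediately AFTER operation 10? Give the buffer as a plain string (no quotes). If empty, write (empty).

After op 1 (left): buf='QTYURDMK' cursor=0
After op 2 (delete): buf='TYURDMK' cursor=0
After op 3 (delete): buf='YURDMK' cursor=0
After op 4 (end): buf='YURDMK' cursor=6
After op 5 (insert('M')): buf='YURDMKM' cursor=7
After op 6 (left): buf='YURDMKM' cursor=6
After op 7 (right): buf='YURDMKM' cursor=7
After op 8 (delete): buf='YURDMKM' cursor=7
After op 9 (right): buf='YURDMKM' cursor=7
After op 10 (left): buf='YURDMKM' cursor=6

Answer: YURDMKM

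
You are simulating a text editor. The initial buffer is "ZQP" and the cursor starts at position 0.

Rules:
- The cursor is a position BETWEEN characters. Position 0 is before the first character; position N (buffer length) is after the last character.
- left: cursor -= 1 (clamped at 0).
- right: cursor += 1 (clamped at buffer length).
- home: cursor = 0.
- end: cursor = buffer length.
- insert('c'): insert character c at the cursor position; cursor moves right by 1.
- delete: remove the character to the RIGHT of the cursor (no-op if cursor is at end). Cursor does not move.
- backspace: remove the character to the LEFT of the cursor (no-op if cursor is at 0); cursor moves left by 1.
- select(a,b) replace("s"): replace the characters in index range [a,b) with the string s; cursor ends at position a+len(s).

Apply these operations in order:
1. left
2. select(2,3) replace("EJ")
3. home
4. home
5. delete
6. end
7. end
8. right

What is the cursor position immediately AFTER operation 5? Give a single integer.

Answer: 0

Derivation:
After op 1 (left): buf='ZQP' cursor=0
After op 2 (select(2,3) replace("EJ")): buf='ZQEJ' cursor=4
After op 3 (home): buf='ZQEJ' cursor=0
After op 4 (home): buf='ZQEJ' cursor=0
After op 5 (delete): buf='QEJ' cursor=0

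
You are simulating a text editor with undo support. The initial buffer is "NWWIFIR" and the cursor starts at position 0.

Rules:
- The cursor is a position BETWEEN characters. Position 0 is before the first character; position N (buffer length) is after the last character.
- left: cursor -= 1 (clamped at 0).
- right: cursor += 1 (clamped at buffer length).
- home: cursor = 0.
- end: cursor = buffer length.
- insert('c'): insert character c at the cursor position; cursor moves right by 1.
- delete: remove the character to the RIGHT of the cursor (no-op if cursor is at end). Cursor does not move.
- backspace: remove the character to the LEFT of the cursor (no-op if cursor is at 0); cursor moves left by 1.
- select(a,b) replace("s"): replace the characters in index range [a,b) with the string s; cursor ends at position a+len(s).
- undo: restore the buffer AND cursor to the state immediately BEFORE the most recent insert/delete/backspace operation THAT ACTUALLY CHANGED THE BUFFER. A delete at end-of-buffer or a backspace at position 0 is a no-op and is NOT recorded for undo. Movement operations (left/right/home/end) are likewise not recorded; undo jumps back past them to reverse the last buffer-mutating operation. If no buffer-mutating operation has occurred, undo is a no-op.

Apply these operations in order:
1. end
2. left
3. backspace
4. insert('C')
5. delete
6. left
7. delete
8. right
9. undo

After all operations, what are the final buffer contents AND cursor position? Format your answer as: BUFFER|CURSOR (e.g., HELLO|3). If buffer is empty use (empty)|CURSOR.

After op 1 (end): buf='NWWIFIR' cursor=7
After op 2 (left): buf='NWWIFIR' cursor=6
After op 3 (backspace): buf='NWWIFR' cursor=5
After op 4 (insert('C')): buf='NWWIFCR' cursor=6
After op 5 (delete): buf='NWWIFC' cursor=6
After op 6 (left): buf='NWWIFC' cursor=5
After op 7 (delete): buf='NWWIF' cursor=5
After op 8 (right): buf='NWWIF' cursor=5
After op 9 (undo): buf='NWWIFC' cursor=5

Answer: NWWIFC|5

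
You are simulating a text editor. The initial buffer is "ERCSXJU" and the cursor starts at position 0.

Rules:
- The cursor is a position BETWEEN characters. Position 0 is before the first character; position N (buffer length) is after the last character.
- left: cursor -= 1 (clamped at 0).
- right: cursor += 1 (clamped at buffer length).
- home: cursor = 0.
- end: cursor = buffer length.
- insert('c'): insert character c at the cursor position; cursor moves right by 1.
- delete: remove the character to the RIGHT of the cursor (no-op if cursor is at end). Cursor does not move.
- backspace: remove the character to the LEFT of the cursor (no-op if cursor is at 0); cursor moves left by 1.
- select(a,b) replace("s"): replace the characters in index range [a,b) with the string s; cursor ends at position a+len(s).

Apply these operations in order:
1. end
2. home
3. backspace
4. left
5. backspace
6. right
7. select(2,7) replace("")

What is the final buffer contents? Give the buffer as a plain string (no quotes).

Answer: ER

Derivation:
After op 1 (end): buf='ERCSXJU' cursor=7
After op 2 (home): buf='ERCSXJU' cursor=0
After op 3 (backspace): buf='ERCSXJU' cursor=0
After op 4 (left): buf='ERCSXJU' cursor=0
After op 5 (backspace): buf='ERCSXJU' cursor=0
After op 6 (right): buf='ERCSXJU' cursor=1
After op 7 (select(2,7) replace("")): buf='ER' cursor=2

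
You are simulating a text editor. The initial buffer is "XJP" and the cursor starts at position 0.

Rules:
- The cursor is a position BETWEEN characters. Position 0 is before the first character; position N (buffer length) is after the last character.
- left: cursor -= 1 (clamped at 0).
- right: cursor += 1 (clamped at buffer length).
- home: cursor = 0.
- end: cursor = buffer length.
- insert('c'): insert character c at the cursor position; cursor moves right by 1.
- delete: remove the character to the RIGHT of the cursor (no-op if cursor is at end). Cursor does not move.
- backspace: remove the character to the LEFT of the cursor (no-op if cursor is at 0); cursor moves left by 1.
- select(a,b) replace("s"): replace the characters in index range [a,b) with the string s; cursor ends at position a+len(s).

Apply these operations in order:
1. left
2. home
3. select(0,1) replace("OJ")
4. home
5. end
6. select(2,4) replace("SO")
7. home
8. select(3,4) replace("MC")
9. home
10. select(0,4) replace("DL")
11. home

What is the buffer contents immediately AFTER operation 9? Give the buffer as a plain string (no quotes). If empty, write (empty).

After op 1 (left): buf='XJP' cursor=0
After op 2 (home): buf='XJP' cursor=0
After op 3 (select(0,1) replace("OJ")): buf='OJJP' cursor=2
After op 4 (home): buf='OJJP' cursor=0
After op 5 (end): buf='OJJP' cursor=4
After op 6 (select(2,4) replace("SO")): buf='OJSO' cursor=4
After op 7 (home): buf='OJSO' cursor=0
After op 8 (select(3,4) replace("MC")): buf='OJSMC' cursor=5
After op 9 (home): buf='OJSMC' cursor=0

Answer: OJSMC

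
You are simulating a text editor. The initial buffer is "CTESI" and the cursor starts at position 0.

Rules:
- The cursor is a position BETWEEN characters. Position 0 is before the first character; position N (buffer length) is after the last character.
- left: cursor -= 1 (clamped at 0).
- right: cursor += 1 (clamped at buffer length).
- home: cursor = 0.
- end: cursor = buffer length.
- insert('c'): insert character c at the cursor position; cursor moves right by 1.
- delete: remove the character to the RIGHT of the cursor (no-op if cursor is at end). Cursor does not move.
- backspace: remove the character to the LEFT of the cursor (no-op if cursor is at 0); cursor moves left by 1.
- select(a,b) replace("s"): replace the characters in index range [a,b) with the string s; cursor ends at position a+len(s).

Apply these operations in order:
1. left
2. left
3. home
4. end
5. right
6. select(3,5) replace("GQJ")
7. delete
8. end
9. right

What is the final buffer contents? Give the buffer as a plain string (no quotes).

After op 1 (left): buf='CTESI' cursor=0
After op 2 (left): buf='CTESI' cursor=0
After op 3 (home): buf='CTESI' cursor=0
After op 4 (end): buf='CTESI' cursor=5
After op 5 (right): buf='CTESI' cursor=5
After op 6 (select(3,5) replace("GQJ")): buf='CTEGQJ' cursor=6
After op 7 (delete): buf='CTEGQJ' cursor=6
After op 8 (end): buf='CTEGQJ' cursor=6
After op 9 (right): buf='CTEGQJ' cursor=6

Answer: CTEGQJ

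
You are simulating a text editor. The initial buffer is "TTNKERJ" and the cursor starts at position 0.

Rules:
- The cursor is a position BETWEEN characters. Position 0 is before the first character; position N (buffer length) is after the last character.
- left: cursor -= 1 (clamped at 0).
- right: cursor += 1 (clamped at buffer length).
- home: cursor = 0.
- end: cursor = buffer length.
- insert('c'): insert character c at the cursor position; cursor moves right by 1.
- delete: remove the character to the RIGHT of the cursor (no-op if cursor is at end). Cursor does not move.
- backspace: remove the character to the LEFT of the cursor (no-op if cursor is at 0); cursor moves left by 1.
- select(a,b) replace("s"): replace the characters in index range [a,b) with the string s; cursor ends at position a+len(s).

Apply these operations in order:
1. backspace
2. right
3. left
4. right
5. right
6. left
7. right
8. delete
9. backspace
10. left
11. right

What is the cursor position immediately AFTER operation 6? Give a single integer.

After op 1 (backspace): buf='TTNKERJ' cursor=0
After op 2 (right): buf='TTNKERJ' cursor=1
After op 3 (left): buf='TTNKERJ' cursor=0
After op 4 (right): buf='TTNKERJ' cursor=1
After op 5 (right): buf='TTNKERJ' cursor=2
After op 6 (left): buf='TTNKERJ' cursor=1

Answer: 1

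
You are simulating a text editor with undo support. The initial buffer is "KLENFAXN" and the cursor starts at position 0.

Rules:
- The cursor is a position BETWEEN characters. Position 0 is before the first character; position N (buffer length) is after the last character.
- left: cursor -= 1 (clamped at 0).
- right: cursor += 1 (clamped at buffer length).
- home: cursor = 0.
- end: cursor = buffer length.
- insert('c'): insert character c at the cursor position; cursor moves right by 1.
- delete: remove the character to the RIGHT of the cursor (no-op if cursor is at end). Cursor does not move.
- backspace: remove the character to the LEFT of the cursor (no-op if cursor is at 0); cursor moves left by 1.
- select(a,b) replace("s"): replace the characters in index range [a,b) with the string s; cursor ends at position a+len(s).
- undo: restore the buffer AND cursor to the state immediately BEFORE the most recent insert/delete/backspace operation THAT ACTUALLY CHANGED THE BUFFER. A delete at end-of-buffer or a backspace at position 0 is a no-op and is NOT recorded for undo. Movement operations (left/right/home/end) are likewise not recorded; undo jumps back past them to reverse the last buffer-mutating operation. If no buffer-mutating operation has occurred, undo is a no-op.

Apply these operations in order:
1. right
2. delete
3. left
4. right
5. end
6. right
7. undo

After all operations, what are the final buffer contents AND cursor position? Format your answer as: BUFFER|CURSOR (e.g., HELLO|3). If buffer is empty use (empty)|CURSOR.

Answer: KLENFAXN|1

Derivation:
After op 1 (right): buf='KLENFAXN' cursor=1
After op 2 (delete): buf='KENFAXN' cursor=1
After op 3 (left): buf='KENFAXN' cursor=0
After op 4 (right): buf='KENFAXN' cursor=1
After op 5 (end): buf='KENFAXN' cursor=7
After op 6 (right): buf='KENFAXN' cursor=7
After op 7 (undo): buf='KLENFAXN' cursor=1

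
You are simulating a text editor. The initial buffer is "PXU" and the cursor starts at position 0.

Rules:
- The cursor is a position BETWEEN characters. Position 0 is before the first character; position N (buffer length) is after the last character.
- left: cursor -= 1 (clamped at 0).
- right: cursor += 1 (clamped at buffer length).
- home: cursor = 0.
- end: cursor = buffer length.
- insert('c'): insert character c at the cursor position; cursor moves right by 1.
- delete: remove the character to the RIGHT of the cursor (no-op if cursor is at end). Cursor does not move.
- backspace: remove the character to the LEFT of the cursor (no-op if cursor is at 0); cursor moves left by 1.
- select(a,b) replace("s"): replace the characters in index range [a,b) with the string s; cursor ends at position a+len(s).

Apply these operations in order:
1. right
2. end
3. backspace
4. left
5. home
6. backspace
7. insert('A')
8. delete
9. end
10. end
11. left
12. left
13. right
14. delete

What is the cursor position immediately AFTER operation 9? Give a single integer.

After op 1 (right): buf='PXU' cursor=1
After op 2 (end): buf='PXU' cursor=3
After op 3 (backspace): buf='PX' cursor=2
After op 4 (left): buf='PX' cursor=1
After op 5 (home): buf='PX' cursor=0
After op 6 (backspace): buf='PX' cursor=0
After op 7 (insert('A')): buf='APX' cursor=1
After op 8 (delete): buf='AX' cursor=1
After op 9 (end): buf='AX' cursor=2

Answer: 2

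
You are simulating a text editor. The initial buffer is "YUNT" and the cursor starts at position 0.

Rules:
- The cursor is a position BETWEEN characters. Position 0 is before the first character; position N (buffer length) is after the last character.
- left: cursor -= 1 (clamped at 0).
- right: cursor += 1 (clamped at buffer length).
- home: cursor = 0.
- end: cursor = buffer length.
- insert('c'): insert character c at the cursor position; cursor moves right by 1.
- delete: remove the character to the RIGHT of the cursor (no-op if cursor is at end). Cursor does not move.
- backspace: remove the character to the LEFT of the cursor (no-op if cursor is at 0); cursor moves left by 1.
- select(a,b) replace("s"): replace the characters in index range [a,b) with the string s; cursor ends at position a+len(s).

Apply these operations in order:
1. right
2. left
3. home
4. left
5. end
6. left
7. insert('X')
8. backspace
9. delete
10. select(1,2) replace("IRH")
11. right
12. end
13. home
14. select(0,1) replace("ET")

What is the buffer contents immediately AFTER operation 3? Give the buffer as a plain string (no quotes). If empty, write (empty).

Answer: YUNT

Derivation:
After op 1 (right): buf='YUNT' cursor=1
After op 2 (left): buf='YUNT' cursor=0
After op 3 (home): buf='YUNT' cursor=0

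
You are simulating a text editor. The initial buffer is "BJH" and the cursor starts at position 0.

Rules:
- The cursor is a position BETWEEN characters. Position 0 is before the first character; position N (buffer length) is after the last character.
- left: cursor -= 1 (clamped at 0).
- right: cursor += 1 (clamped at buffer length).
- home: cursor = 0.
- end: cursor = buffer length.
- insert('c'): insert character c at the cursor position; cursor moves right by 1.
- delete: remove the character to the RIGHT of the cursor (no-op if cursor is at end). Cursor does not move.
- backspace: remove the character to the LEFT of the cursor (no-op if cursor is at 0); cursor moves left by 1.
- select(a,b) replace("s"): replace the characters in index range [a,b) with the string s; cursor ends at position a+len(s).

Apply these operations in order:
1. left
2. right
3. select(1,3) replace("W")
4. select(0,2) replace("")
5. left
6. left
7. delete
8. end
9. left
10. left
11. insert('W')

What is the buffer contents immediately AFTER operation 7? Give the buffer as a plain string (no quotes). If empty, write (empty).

After op 1 (left): buf='BJH' cursor=0
After op 2 (right): buf='BJH' cursor=1
After op 3 (select(1,3) replace("W")): buf='BW' cursor=2
After op 4 (select(0,2) replace("")): buf='(empty)' cursor=0
After op 5 (left): buf='(empty)' cursor=0
After op 6 (left): buf='(empty)' cursor=0
After op 7 (delete): buf='(empty)' cursor=0

Answer: (empty)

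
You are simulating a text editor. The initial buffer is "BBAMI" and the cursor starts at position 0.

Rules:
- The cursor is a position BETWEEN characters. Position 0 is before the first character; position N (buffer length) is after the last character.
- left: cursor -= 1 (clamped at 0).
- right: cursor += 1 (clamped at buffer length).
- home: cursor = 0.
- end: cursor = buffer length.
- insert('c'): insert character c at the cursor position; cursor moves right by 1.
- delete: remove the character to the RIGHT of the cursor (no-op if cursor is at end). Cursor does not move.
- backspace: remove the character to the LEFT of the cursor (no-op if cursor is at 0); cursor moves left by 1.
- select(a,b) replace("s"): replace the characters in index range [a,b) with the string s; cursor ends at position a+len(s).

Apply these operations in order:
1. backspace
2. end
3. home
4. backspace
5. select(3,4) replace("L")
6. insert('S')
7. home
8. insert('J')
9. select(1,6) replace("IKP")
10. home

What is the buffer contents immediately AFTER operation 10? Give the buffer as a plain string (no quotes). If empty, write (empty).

Answer: JIKPI

Derivation:
After op 1 (backspace): buf='BBAMI' cursor=0
After op 2 (end): buf='BBAMI' cursor=5
After op 3 (home): buf='BBAMI' cursor=0
After op 4 (backspace): buf='BBAMI' cursor=0
After op 5 (select(3,4) replace("L")): buf='BBALI' cursor=4
After op 6 (insert('S')): buf='BBALSI' cursor=5
After op 7 (home): buf='BBALSI' cursor=0
After op 8 (insert('J')): buf='JBBALSI' cursor=1
After op 9 (select(1,6) replace("IKP")): buf='JIKPI' cursor=4
After op 10 (home): buf='JIKPI' cursor=0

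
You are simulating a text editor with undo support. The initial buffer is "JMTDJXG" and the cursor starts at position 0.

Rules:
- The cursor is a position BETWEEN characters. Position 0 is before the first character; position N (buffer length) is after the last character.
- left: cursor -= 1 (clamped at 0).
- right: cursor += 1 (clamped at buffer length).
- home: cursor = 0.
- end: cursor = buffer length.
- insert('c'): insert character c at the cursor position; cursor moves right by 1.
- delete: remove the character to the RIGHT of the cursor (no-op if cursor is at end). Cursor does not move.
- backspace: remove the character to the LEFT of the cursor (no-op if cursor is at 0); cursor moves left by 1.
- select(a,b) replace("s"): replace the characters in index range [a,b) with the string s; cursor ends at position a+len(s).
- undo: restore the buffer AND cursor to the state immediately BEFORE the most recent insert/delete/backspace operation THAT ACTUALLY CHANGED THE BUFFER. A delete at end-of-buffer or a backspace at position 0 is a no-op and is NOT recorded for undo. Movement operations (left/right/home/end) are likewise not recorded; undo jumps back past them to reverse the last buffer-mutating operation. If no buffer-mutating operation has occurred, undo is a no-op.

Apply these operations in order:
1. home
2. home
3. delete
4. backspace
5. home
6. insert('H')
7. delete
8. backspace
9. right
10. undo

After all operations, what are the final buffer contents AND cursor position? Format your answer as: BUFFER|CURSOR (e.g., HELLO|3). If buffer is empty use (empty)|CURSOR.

After op 1 (home): buf='JMTDJXG' cursor=0
After op 2 (home): buf='JMTDJXG' cursor=0
After op 3 (delete): buf='MTDJXG' cursor=0
After op 4 (backspace): buf='MTDJXG' cursor=0
After op 5 (home): buf='MTDJXG' cursor=0
After op 6 (insert('H')): buf='HMTDJXG' cursor=1
After op 7 (delete): buf='HTDJXG' cursor=1
After op 8 (backspace): buf='TDJXG' cursor=0
After op 9 (right): buf='TDJXG' cursor=1
After op 10 (undo): buf='HTDJXG' cursor=1

Answer: HTDJXG|1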